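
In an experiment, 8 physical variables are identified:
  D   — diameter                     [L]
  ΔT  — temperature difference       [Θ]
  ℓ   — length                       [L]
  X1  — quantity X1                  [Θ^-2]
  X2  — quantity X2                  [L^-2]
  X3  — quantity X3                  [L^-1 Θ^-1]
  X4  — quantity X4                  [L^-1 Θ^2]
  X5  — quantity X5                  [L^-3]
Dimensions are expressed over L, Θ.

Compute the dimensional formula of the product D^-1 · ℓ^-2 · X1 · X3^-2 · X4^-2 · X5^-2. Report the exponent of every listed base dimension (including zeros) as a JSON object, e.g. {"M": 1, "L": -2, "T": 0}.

Exponent matrix [L,Θ] × [D,ΔT,ℓ,X1,X2,X3,X4,X5]:
  L: [ 1  0  1  0 -2 -1 -1 -3]
  Θ: [ 0  1  0 -2  0 -1  2  0]
  [L]: (-1)·1+(-2)·1+(1)·0+(-2)·-1+(-2)·-1+(-2)·-3 = 7
  [Θ]: (-1)·0+(-2)·0+(1)·-2+(-2)·-1+(-2)·2+(-2)·0 = -4
⇒ L^7 Θ^-4

{"L": 7, "Θ": -4}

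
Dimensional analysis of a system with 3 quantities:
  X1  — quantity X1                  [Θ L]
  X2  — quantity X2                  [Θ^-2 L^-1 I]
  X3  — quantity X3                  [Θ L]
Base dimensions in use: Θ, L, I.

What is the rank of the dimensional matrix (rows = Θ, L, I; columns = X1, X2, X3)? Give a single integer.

Write exponents as rows Θ,L,I / cols X1,X2,X3:
  Θ: [ 1 -2  1]
  L: [ 1 -1  1]
  I: [ 0  1  0]
Row reduction gives pivot columns X1,X2; rank = 2

2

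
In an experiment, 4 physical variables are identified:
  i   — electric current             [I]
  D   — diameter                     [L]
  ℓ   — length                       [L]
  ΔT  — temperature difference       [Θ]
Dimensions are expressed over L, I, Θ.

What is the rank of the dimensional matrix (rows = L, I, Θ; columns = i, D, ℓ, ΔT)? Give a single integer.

Write exponents as rows L,I,Θ / cols i,D,ℓ,ΔT:
  L: [ 0  1  1  0]
  I: [ 1  0  0  0]
  Θ: [ 0  0  0  1]
Echelon form has 3 nonzero rows (pivots: i,D,ΔT)

3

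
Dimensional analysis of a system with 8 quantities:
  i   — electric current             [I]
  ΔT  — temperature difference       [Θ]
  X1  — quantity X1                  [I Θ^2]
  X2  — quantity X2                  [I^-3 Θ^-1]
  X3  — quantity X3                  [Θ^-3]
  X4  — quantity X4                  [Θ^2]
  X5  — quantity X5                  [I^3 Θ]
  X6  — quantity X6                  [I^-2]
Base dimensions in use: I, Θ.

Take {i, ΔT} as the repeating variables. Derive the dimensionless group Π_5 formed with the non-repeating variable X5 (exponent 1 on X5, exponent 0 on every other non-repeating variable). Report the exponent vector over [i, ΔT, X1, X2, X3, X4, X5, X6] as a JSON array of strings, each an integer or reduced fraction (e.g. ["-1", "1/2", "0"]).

["-3", "-1", "0", "0", "0", "0", "1", "0"]

Exponent matrix [I,Θ] × [i,ΔT,X1,X2,X3,X4,X5,X6]:
  I: [ 1  0  1 -3  0  0  3 -2]
  Θ: [ 0  1  2 -1 -3  2  1  0]
Echelon form has 2 nonzero rows (pivots: i,ΔT)
Pivot set = {i,ΔT}, free = {X1,X2,X3,X4,X5,X6}
RREF:
  r0: [   1    0    1   -3    0    0    3   -2]
  r1: [   0    1    2   -1   -3    2    1    0]
Fix exponent of X5 at 1, X1 at 0, X2 at 0, X3 at 0, X4 at 0, X6 at 0; solve each RREF row for its pivot's exponent:
  r0: exp(i) + (3)·1 = 0 ⇒ exp(i) = -3
  r1: exp(ΔT) + (1)·1 = 0 ⇒ exp(ΔT) = -1
Π_5 = i^-3 · ΔT^-1 · X5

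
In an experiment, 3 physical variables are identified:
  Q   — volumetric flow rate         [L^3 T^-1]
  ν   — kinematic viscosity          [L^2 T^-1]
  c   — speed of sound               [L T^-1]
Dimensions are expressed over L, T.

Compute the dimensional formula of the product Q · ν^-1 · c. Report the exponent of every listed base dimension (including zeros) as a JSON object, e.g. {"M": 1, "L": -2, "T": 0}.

Exponent matrix [L,T] × [Q,ν,c]:
  L: [ 3  2  1]
  T: [-1 -1 -1]
  [L]: (1)·3+(-1)·2+(1)·1 = 2
  [T]: (1)·-1+(-1)·-1+(1)·-1 = -1
⇒ L^2 T^-1

{"L": 2, "T": -1}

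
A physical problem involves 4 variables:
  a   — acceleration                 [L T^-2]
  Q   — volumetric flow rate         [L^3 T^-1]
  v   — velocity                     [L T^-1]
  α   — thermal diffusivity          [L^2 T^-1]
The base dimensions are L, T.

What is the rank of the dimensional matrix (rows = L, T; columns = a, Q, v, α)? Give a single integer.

2

Exponent matrix [L,T] × [a,Q,v,α]:
  L: [ 1  3  1  2]
  T: [-2 -1 -1 -1]
RREF → pivots at {a,Q} ⇒ r = 2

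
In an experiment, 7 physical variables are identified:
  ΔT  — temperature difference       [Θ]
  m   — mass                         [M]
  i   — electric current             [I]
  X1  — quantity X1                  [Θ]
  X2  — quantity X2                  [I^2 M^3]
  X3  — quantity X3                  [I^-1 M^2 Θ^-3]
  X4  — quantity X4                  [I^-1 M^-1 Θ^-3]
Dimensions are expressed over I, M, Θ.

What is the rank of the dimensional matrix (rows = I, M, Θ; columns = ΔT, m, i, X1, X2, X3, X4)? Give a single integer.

Dimensional matrix (I×M×Θ by ΔT×m×i×X1×X2×X3×X4):
  I: [ 0  0  1  0  2 -1 -1]
  M: [ 0  1  0  0  3  2 -1]
  Θ: [ 1  0  0  1  0 -3 -3]
RREF → pivots at {ΔT,m,i} ⇒ r = 3

3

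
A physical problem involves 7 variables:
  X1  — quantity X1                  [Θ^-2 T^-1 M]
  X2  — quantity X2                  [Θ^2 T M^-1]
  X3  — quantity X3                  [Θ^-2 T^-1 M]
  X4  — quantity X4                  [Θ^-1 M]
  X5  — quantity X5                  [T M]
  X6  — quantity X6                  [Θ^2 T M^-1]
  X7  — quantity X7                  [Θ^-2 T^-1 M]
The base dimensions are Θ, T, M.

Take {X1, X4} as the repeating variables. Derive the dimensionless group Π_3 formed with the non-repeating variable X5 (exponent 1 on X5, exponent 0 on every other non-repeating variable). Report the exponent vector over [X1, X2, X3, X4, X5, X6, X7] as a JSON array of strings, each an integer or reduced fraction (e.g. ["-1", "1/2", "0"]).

Exponent matrix [Θ,T,M] × [X1,X2,X3,X4,X5,X6,X7]:
  Θ: [-2  2 -2 -1  0  2 -2]
  T: [-1  1 -1  0  1  1 -1]
  M: [ 1 -1  1  1  1 -1  1]
Echelon form has 2 nonzero rows (pivots: X1,X4)
Pivot set = {X1,X4}, free = {X2,X3,X5,X6,X7}
RREF:
  r0: [   1   -1    1    0   -1   -1    1]
  r1: [   0    0    0    1    2    0    0]
  r2: [   0    0    0    0    0    0    0]
Fix exponent of X5 at 1, X2 at 0, X3 at 0, X6 at 0, X7 at 0; solve each RREF row for its pivot's exponent:
  r0: exp(X1) + (-1)·1 = 0 ⇒ exp(X1) = 1
  r1: exp(X4) + (2)·1 = 0 ⇒ exp(X4) = -2
Π_3 = X1 · X4^-2 · X5

["1", "0", "0", "-2", "1", "0", "0"]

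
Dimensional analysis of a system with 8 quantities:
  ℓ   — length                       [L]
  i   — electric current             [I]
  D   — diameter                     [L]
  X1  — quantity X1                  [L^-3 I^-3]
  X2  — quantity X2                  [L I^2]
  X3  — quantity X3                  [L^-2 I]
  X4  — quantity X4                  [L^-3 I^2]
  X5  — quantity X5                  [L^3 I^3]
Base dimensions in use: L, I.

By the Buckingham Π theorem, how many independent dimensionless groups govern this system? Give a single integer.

6

Write exponents as rows L,I / cols ℓ,i,D,X1,X2,X3,X4,X5:
  L: [ 1  0  1 -3  1 -2 -3  3]
  I: [ 0  1  0 -3  2  1  2  3]
Row reduction gives pivot columns ℓ,i; rank = 2
n=8, r=2 ⇒ 6 dimensionless groups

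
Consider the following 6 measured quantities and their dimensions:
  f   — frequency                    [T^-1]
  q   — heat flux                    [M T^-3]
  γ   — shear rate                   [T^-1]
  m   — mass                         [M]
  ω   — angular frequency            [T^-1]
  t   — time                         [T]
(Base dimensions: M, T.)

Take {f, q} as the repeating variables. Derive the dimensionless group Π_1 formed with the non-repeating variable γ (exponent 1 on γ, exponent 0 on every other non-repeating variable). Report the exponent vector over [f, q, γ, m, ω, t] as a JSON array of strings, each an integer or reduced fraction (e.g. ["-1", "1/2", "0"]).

["-1", "0", "1", "0", "0", "0"]

Dimensional matrix (M×T by f×q×γ×m×ω×t):
  M: [ 0  1  0  1  0  0]
  T: [-1 -3 -1  0 -1  1]
RREF → pivots at {f,q} ⇒ r = 2
Pivot set = {f,q}, free = {γ,m,ω,t}
RREF:
  r0: [   1    0    1   -3    1   -1]
  r1: [   0    1    0    1    0    0]
Fix exponent of γ at 1, m at 0, ω at 0, t at 0; solve each RREF row for its pivot's exponent:
  r0: exp(f) + (1)·1 = 0 ⇒ exp(f) = -1
  r1: exp(q) + (0)·1 = 0 ⇒ exp(q) = 0
Π_1 = f^-1 · γ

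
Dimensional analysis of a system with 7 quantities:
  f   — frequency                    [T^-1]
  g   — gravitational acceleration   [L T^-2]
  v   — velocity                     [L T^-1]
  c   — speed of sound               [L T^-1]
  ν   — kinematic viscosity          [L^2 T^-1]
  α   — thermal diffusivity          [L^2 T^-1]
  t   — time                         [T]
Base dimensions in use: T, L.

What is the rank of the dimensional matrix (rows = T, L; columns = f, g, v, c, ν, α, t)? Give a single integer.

2

Dimensional matrix (T×L by f×g×v×c×ν×α×t):
  T: [-1 -2 -1 -1 -1 -1  1]
  L: [ 0  1  1  1  2  2  0]
RREF → pivots at {f,g} ⇒ r = 2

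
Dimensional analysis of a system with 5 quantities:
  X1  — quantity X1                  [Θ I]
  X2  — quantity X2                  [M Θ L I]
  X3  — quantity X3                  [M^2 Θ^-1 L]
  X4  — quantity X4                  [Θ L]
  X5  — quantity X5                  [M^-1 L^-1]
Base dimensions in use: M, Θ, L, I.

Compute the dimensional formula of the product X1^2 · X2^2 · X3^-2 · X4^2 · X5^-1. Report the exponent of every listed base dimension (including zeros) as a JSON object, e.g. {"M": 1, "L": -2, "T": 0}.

Dimensional matrix (M×Θ×L×I by X1×X2×X3×X4×X5):
  M: [ 0  1  2  0 -1]
  Θ: [ 1  1 -1  1  0]
  L: [ 0  1  1  1 -1]
  I: [ 1  1  0  0  0]
  [M]: (2)·0+(2)·1+(-2)·2+(2)·0+(-1)·-1 = -1
  [Θ]: (2)·1+(2)·1+(-2)·-1+(2)·1+(-1)·0 = 8
  [L]: (2)·0+(2)·1+(-2)·1+(2)·1+(-1)·-1 = 3
  [I]: (2)·1+(2)·1+(-2)·0+(2)·0+(-1)·0 = 4
⇒ M^-1 Θ^8 L^3 I^4

{"M": -1, "Θ": 8, "L": 3, "I": 4}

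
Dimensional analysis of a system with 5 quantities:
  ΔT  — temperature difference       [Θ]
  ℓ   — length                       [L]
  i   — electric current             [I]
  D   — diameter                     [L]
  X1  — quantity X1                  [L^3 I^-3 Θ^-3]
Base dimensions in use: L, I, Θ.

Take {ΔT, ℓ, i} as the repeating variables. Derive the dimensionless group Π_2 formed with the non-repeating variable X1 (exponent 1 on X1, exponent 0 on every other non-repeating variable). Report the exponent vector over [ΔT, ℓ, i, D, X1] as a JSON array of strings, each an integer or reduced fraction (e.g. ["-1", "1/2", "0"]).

Write exponents as rows L,I,Θ / cols ΔT,ℓ,i,D,X1:
  L: [ 0  1  0  1  3]
  I: [ 0  0  1  0 -3]
  Θ: [ 1  0  0  0 -3]
Echelon form has 3 nonzero rows (pivots: ΔT,ℓ,i)
Repeat: ΔT,ℓ,i; free: D,X1
RREF:
  r0: [   1    0    0    0   -3]
  r1: [   0    1    0    1    3]
  r2: [   0    0    1    0   -3]
Fix exponent of X1 at 1, D at 0; solve each RREF row for its pivot's exponent:
  r0: exp(ΔT) + (-3)·1 = 0 ⇒ exp(ΔT) = 3
  r1: exp(ℓ) + (3)·1 = 0 ⇒ exp(ℓ) = -3
  r2: exp(i) + (-3)·1 = 0 ⇒ exp(i) = 3
Π_2 = ΔT^3 · ℓ^-3 · i^3 · X1

["3", "-3", "3", "0", "1"]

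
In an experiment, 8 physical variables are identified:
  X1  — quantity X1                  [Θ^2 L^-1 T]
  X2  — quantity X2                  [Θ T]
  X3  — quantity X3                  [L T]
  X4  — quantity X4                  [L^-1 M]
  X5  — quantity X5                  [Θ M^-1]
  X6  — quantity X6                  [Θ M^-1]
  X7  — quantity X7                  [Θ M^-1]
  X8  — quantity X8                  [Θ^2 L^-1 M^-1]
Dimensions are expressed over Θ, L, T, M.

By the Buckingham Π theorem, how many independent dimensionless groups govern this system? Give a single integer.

5

Dimensional matrix (Θ×L×T×M by X1×X2×X3×X4×X5×X6×X7×X8):
  Θ: [ 2  1  0  0  1  1  1  2]
  L: [-1  0  1 -1  0  0  0 -1]
  T: [ 1  1  1  0  0  0  0  0]
  M: [ 0  0  0  1 -1 -1 -1 -1]
RREF → pivots at {X1,X2,X4} ⇒ r = 3
Π count = n − r = 8 − 3 = 5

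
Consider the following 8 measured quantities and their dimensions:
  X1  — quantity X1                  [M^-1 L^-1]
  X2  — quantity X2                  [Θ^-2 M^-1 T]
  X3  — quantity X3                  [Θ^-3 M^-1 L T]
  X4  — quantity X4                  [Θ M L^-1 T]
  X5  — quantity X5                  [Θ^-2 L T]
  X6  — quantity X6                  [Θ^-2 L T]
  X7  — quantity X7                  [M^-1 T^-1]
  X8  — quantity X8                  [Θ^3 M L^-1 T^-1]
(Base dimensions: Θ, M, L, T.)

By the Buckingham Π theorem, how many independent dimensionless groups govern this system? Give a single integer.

Exponent matrix [Θ,M,L,T] × [X1,X2,X3,X4,X5,X6,X7,X8]:
  Θ: [ 0 -2 -3  1 -2 -2  0  3]
  M: [-1 -1 -1  1  0  0 -1  1]
  L: [-1  0  1 -1  1  1  0 -1]
  T: [ 0  1  1  1  1  1 -1 -1]
Row reduction gives pivot columns X1,X2,X3; rank = 3
Π count = n − r = 8 − 3 = 5

5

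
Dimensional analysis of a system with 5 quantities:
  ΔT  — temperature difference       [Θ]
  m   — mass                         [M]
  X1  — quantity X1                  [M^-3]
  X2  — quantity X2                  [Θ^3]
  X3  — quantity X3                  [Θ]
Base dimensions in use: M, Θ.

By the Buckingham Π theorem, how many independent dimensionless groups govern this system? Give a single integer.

3

Write exponents as rows M,Θ / cols ΔT,m,X1,X2,X3:
  M: [ 0  1 -3  0  0]
  Θ: [ 1  0  0  3  1]
Echelon form has 2 nonzero rows (pivots: ΔT,m)
Π count = n − r = 5 − 2 = 3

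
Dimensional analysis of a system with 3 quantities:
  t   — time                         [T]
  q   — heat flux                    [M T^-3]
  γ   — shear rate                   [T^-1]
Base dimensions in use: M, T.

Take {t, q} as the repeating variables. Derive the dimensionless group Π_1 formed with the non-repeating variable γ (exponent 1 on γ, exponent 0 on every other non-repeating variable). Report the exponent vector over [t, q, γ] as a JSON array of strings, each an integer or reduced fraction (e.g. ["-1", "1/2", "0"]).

["1", "0", "1"]

Write exponents as rows M,T / cols t,q,γ:
  M: [ 0  1  0]
  T: [ 1 -3 -1]
Echelon form has 2 nonzero rows (pivots: t,q)
Pivot set = {t,q}, free = {γ}
RREF:
  r0: [   1    0   -1]
  r1: [   0    1    0]
Fix exponent of γ at 1; solve each RREF row for its pivot's exponent:
  r0: exp(t) + (-1)·1 = 0 ⇒ exp(t) = 1
  r1: exp(q) + (0)·1 = 0 ⇒ exp(q) = 0
Π_1 = t · γ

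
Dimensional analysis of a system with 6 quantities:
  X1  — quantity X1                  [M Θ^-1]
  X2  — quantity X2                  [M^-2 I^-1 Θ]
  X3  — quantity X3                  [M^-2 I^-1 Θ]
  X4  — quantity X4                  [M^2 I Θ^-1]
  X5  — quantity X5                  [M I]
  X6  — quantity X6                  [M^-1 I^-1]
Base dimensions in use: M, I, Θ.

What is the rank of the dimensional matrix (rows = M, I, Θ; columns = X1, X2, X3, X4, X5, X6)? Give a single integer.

2

Dimensional matrix (M×I×Θ by X1×X2×X3×X4×X5×X6):
  M: [ 1 -2 -2  2  1 -1]
  I: [ 0 -1 -1  1  1 -1]
  Θ: [-1  1  1 -1  0  0]
Row reduction gives pivot columns X1,X2; rank = 2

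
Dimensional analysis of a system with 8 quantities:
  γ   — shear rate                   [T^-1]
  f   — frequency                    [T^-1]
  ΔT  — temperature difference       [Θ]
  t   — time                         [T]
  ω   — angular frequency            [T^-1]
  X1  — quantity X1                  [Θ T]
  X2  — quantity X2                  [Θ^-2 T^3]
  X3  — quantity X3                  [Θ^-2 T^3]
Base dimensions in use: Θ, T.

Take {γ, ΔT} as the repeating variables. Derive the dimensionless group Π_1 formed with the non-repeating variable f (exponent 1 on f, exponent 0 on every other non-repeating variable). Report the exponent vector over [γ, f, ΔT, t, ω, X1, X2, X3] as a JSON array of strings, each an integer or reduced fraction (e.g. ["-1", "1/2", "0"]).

Write exponents as rows Θ,T / cols γ,f,ΔT,t,ω,X1,X2,X3:
  Θ: [ 0  0  1  0  0  1 -2 -2]
  T: [-1 -1  0  1 -1  1  3  3]
Echelon form has 2 nonzero rows (pivots: γ,ΔT)
Repeat: γ,ΔT; free: f,t,ω,X1,X2,X3
RREF:
  r0: [   1    1    0   -1    1   -1   -3   -3]
  r1: [   0    0    1    0    0    1   -2   -2]
Fix exponent of f at 1, t at 0, ω at 0, X1 at 0, X2 at 0, X3 at 0; solve each RREF row for its pivot's exponent:
  r0: exp(γ) + (1)·1 = 0 ⇒ exp(γ) = -1
  r1: exp(ΔT) + (0)·1 = 0 ⇒ exp(ΔT) = 0
Π_1 = γ^-1 · f

["-1", "1", "0", "0", "0", "0", "0", "0"]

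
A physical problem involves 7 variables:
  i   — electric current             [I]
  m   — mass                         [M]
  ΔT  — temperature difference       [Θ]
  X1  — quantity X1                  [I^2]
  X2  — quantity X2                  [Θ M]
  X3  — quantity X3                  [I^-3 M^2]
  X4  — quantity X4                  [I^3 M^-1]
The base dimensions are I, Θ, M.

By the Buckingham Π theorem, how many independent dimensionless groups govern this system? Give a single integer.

4

Dimensional matrix (I×Θ×M by i×m×ΔT×X1×X2×X3×X4):
  I: [ 1  0  0  2  0 -3  3]
  Θ: [ 0  0  1  0  1  0  0]
  M: [ 0  1  0  0  1  2 -1]
RREF → pivots at {i,m,ΔT} ⇒ r = 3
Π count = n − r = 7 − 3 = 4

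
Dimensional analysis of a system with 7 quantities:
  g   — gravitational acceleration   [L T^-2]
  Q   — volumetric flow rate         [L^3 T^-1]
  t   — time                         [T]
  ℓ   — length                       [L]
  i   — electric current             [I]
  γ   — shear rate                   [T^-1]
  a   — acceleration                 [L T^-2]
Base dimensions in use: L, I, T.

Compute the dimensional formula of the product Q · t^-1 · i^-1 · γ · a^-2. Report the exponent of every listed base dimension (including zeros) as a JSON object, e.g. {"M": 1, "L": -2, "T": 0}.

Write exponents as rows L,I,T / cols g,Q,t,ℓ,i,γ,a:
  L: [ 1  3  0  1  0  0  1]
  I: [ 0  0  0  0  1  0  0]
  T: [-2 -1  1  0  0 -1 -2]
  [L]: (1)·3+(-1)·0+(-1)·0+(1)·0+(-2)·1 = 1
  [I]: (1)·0+(-1)·0+(-1)·1+(1)·0+(-2)·0 = -1
  [T]: (1)·-1+(-1)·1+(-1)·0+(1)·-1+(-2)·-2 = 1
⇒ L I^-1 T

{"L": 1, "I": -1, "T": 1}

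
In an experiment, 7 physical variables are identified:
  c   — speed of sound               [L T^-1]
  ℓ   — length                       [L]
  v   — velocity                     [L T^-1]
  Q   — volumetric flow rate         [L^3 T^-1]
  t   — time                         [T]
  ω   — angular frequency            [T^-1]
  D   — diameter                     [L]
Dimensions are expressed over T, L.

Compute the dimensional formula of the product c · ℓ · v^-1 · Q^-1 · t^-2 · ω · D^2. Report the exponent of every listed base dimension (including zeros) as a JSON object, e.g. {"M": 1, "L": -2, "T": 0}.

Dimensional matrix (T×L by c×ℓ×v×Q×t×ω×D):
  T: [-1  0 -1 -1  1 -1  0]
  L: [ 1  1  1  3  0  0  1]
  [T]: (1)·-1+(1)·0+(-1)·-1+(-1)·-1+(-2)·1+(1)·-1+(2)·0 = -2
  [L]: (1)·1+(1)·1+(-1)·1+(-1)·3+(-2)·0+(1)·0+(2)·1 = 0
⇒ T^-2

{"T": -2, "L": 0}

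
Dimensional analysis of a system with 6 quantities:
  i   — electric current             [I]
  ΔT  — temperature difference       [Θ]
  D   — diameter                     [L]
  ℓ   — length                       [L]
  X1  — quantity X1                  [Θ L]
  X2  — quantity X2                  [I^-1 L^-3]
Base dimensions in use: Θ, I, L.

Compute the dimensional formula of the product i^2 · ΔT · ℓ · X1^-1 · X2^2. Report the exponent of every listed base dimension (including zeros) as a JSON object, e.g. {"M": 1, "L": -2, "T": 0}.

{"Θ": 0, "I": 0, "L": -6}

Dimensional matrix (Θ×I×L by i×ΔT×D×ℓ×X1×X2):
  Θ: [ 0  1  0  0  1  0]
  I: [ 1  0  0  0  0 -1]
  L: [ 0  0  1  1  1 -3]
  [Θ]: (2)·0+(1)·1+(1)·0+(-1)·1+(2)·0 = 0
  [I]: (2)·1+(1)·0+(1)·0+(-1)·0+(2)·-1 = 0
  [L]: (2)·0+(1)·0+(1)·1+(-1)·1+(2)·-3 = -6
⇒ L^-6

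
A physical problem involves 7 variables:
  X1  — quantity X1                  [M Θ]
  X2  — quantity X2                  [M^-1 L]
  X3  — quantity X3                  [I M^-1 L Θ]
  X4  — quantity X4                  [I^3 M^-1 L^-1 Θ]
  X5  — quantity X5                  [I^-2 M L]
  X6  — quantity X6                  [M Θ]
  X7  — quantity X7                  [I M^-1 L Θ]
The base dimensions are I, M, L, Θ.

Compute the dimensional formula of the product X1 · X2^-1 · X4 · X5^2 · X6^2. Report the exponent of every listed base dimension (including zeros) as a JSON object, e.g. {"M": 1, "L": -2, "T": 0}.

Dimensional matrix (I×M×L×Θ by X1×X2×X3×X4×X5×X6×X7):
  I: [ 0  0  1  3 -2  0  1]
  M: [ 1 -1 -1 -1  1  1 -1]
  L: [ 0  1  1 -1  1  0  1]
  Θ: [ 1  0  1  1  0  1  1]
  [I]: (1)·0+(-1)·0+(1)·3+(2)·-2+(2)·0 = -1
  [M]: (1)·1+(-1)·-1+(1)·-1+(2)·1+(2)·1 = 5
  [L]: (1)·0+(-1)·1+(1)·-1+(2)·1+(2)·0 = 0
  [Θ]: (1)·1+(-1)·0+(1)·1+(2)·0+(2)·1 = 4
⇒ I^-1 M^5 Θ^4

{"I": -1, "M": 5, "L": 0, "Θ": 4}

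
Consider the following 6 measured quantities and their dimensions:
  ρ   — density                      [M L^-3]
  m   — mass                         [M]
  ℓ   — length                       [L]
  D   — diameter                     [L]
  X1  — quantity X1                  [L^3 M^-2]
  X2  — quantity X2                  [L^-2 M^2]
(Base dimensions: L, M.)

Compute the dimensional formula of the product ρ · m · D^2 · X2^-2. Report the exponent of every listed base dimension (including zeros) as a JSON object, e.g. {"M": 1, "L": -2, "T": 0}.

Exponent matrix [L,M] × [ρ,m,ℓ,D,X1,X2]:
  L: [-3  0  1  1  3 -2]
  M: [ 1  1  0  0 -2  2]
  [L]: (1)·-3+(1)·0+(2)·1+(-2)·-2 = 3
  [M]: (1)·1+(1)·1+(2)·0+(-2)·2 = -2
⇒ L^3 M^-2

{"L": 3, "M": -2}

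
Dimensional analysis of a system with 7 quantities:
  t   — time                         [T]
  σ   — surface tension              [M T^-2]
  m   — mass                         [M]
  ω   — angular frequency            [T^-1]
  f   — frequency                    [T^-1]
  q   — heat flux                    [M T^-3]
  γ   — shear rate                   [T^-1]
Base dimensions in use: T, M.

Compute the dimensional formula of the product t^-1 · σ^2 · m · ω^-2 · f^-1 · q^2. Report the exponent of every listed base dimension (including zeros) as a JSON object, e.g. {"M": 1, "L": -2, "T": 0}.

{"T": -8, "M": 5}

Exponent matrix [T,M] × [t,σ,m,ω,f,q,γ]:
  T: [ 1 -2  0 -1 -1 -3 -1]
  M: [ 0  1  1  0  0  1  0]
  [T]: (-1)·1+(2)·-2+(1)·0+(-2)·-1+(-1)·-1+(2)·-3 = -8
  [M]: (-1)·0+(2)·1+(1)·1+(-2)·0+(-1)·0+(2)·1 = 5
⇒ T^-8 M^5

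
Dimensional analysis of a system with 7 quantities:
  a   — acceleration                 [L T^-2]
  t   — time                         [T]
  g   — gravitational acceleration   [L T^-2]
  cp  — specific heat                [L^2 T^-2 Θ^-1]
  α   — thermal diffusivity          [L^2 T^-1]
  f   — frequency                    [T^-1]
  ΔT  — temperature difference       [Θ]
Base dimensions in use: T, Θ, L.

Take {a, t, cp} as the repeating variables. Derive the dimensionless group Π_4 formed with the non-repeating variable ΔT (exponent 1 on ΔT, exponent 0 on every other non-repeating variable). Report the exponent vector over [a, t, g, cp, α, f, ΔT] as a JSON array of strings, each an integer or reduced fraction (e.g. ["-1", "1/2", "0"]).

Write exponents as rows T,Θ,L / cols a,t,g,cp,α,f,ΔT:
  T: [-2  1 -2 -2 -1 -1  0]
  Θ: [ 0  0  0 -1  0  0  1]
  L: [ 1  0  1  2  2  0  0]
Echelon form has 3 nonzero rows (pivots: a,t,cp)
Repeat: a,t,cp; free: g,α,f,ΔT
RREF:
  r0: [   1    0    1    0    2    0    2]
  r1: [   0    1    0    0    3   -1    2]
  r2: [   0    0    0    1    0    0   -1]
Fix exponent of ΔT at 1, g at 0, α at 0, f at 0; solve each RREF row for its pivot's exponent:
  r0: exp(a) + (2)·1 = 0 ⇒ exp(a) = -2
  r1: exp(t) + (2)·1 = 0 ⇒ exp(t) = -2
  r2: exp(cp) + (-1)·1 = 0 ⇒ exp(cp) = 1
Π_4 = a^-2 · t^-2 · cp · ΔT

["-2", "-2", "0", "1", "0", "0", "1"]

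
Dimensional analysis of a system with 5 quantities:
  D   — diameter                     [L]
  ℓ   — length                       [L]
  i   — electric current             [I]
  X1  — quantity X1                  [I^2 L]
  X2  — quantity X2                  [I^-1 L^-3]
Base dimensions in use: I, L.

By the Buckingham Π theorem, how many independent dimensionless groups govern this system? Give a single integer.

Dimensional matrix (I×L by D×ℓ×i×X1×X2):
  I: [ 0  0  1  2 -1]
  L: [ 1  1  0  1 -3]
Echelon form has 2 nonzero rows (pivots: D,i)
n=5, r=2 ⇒ 3 dimensionless groups

3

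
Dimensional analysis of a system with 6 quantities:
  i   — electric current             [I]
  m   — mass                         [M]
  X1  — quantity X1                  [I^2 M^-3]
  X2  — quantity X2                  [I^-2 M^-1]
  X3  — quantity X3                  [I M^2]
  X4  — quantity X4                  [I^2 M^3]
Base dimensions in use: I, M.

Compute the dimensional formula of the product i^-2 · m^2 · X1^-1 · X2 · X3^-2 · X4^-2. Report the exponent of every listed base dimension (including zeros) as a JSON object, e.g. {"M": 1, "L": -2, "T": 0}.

Dimensional matrix (I×M by i×m×X1×X2×X3×X4):
  I: [ 1  0  2 -2  1  2]
  M: [ 0  1 -3 -1  2  3]
  [I]: (-2)·1+(2)·0+(-1)·2+(1)·-2+(-2)·1+(-2)·2 = -12
  [M]: (-2)·0+(2)·1+(-1)·-3+(1)·-1+(-2)·2+(-2)·3 = -6
⇒ I^-12 M^-6

{"I": -12, "M": -6}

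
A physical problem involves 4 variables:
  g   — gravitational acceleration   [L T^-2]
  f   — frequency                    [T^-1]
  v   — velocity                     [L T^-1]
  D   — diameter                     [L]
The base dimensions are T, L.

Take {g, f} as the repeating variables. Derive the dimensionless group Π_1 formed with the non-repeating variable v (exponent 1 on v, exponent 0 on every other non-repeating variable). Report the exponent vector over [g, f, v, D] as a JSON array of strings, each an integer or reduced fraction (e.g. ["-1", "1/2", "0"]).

Exponent matrix [T,L] × [g,f,v,D]:
  T: [-2 -1 -1  0]
  L: [ 1  0  1  1]
RREF → pivots at {g,f} ⇒ r = 2
Pivot set = {g,f}, free = {v,D}
RREF:
  r0: [   1    0    1    1]
  r1: [   0    1   -1   -2]
Fix exponent of v at 1, D at 0; solve each RREF row for its pivot's exponent:
  r0: exp(g) + (1)·1 = 0 ⇒ exp(g) = -1
  r1: exp(f) + (-1)·1 = 0 ⇒ exp(f) = 1
Π_1 = g^-1 · f · v

["-1", "1", "1", "0"]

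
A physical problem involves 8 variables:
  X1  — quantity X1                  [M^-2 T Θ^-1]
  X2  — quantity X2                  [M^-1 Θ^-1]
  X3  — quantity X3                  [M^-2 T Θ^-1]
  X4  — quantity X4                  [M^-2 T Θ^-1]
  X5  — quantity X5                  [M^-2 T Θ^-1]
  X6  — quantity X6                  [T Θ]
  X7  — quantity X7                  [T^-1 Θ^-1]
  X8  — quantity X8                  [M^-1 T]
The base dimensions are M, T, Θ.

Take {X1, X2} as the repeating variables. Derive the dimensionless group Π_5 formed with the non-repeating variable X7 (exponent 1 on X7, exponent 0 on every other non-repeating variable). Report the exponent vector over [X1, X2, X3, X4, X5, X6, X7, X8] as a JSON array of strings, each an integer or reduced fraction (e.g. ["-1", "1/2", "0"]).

Exponent matrix [M,T,Θ] × [X1,X2,X3,X4,X5,X6,X7,X8]:
  M: [-2 -1 -2 -2 -2  0  0 -1]
  T: [ 1  0  1  1  1  1 -1  1]
  Θ: [-1 -1 -1 -1 -1  1 -1  0]
RREF → pivots at {X1,X2} ⇒ r = 2
Pivot set = {X1,X2}, free = {X3,X4,X5,X6,X7,X8}
RREF:
  r0: [   1    0    1    1    1    1   -1    1]
  r1: [   0    1    0    0    0   -2    2   -1]
  r2: [   0    0    0    0    0    0    0    0]
Fix exponent of X7 at 1, X3 at 0, X4 at 0, X5 at 0, X6 at 0, X8 at 0; solve each RREF row for its pivot's exponent:
  r0: exp(X1) + (-1)·1 = 0 ⇒ exp(X1) = 1
  r1: exp(X2) + (2)·1 = 0 ⇒ exp(X2) = -2
Π_5 = X1 · X2^-2 · X7

["1", "-2", "0", "0", "0", "0", "1", "0"]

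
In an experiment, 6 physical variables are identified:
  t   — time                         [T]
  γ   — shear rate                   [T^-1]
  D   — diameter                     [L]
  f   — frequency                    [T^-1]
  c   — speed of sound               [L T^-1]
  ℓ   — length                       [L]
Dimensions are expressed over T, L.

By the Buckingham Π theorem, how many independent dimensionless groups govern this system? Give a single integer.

4

Exponent matrix [T,L] × [t,γ,D,f,c,ℓ]:
  T: [ 1 -1  0 -1 -1  0]
  L: [ 0  0  1  0  1  1]
RREF → pivots at {t,D} ⇒ r = 2
Π count = n − r = 6 − 2 = 4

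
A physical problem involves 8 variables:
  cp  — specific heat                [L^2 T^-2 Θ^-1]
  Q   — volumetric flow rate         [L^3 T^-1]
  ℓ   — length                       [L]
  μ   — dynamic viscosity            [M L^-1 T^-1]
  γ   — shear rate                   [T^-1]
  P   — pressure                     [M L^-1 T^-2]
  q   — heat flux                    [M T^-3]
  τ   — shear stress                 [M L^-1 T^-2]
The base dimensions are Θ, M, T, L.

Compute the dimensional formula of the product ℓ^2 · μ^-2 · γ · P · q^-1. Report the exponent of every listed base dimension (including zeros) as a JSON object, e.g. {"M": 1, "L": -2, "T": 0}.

Exponent matrix [Θ,M,T,L] × [cp,Q,ℓ,μ,γ,P,q,τ]:
  Θ: [-1  0  0  0  0  0  0  0]
  M: [ 0  0  0  1  0  1  1  1]
  T: [-2 -1  0 -1 -1 -2 -3 -2]
  L: [ 2  3  1 -1  0 -1  0 -1]
  [Θ]: (2)·0+(-2)·0+(1)·0+(1)·0+(-1)·0 = 0
  [M]: (2)·0+(-2)·1+(1)·0+(1)·1+(-1)·1 = -2
  [T]: (2)·0+(-2)·-1+(1)·-1+(1)·-2+(-1)·-3 = 2
  [L]: (2)·1+(-2)·-1+(1)·0+(1)·-1+(-1)·0 = 3
⇒ M^-2 T^2 L^3

{"Θ": 0, "M": -2, "T": 2, "L": 3}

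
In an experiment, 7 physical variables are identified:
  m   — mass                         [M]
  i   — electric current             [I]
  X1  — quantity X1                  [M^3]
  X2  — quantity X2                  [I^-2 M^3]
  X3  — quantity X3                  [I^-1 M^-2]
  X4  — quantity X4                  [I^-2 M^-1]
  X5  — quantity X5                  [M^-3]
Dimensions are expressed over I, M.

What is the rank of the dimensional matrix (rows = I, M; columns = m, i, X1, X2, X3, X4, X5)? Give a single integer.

Dimensional matrix (I×M by m×i×X1×X2×X3×X4×X5):
  I: [ 0  1  0 -2 -1 -2  0]
  M: [ 1  0  3  3 -2 -1 -3]
Row reduction gives pivot columns m,i; rank = 2

2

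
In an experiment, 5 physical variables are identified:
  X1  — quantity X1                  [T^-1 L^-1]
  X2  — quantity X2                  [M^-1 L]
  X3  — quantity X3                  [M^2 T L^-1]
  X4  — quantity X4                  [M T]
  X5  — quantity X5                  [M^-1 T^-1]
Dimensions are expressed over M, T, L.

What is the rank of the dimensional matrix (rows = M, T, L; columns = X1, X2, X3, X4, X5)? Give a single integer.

Write exponents as rows M,T,L / cols X1,X2,X3,X4,X5:
  M: [ 0 -1  2  1 -1]
  T: [-1  0  1  1 -1]
  L: [-1  1 -1  0  0]
RREF → pivots at {X1,X2} ⇒ r = 2

2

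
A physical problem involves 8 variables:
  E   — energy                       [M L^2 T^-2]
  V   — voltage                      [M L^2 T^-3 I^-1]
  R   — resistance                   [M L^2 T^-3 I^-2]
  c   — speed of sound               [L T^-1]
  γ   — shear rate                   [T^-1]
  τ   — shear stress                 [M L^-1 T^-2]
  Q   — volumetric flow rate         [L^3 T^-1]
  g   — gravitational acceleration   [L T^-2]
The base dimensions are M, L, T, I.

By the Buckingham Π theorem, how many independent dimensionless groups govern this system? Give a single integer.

Write exponents as rows M,L,T,I / cols E,V,R,c,γ,τ,Q,g:
  M: [ 1  1  1  0  0  1  0  0]
  L: [ 2  2  2  1  0 -1  3  1]
  T: [-2 -3 -3 -1 -1 -2 -1 -2]
  I: [ 0 -1 -2  0  0  0  0  0]
Echelon form has 4 nonzero rows (pivots: E,V,R,c)
n=8, r=4 ⇒ 4 dimensionless groups

4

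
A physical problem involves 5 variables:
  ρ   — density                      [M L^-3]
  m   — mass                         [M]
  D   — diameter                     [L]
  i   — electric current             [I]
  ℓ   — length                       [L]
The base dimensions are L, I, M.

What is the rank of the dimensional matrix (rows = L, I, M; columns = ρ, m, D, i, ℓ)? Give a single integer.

3

Write exponents as rows L,I,M / cols ρ,m,D,i,ℓ:
  L: [-3  0  1  0  1]
  I: [ 0  0  0  1  0]
  M: [ 1  1  0  0  0]
Row reduction gives pivot columns ρ,m,i; rank = 3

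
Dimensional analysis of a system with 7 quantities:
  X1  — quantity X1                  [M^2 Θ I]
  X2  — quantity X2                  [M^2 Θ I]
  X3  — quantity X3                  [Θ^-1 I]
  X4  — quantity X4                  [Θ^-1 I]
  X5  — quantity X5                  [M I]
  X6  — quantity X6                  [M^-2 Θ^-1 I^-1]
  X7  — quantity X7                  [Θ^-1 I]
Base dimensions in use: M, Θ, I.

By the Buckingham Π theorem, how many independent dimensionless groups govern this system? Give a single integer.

Exponent matrix [M,Θ,I] × [X1,X2,X3,X4,X5,X6,X7]:
  M: [ 2  2  0  0  1 -2  0]
  Θ: [ 1  1 -1 -1  0 -1 -1]
  I: [ 1  1  1  1  1 -1  1]
Echelon form has 2 nonzero rows (pivots: X1,X3)
n=7, r=2 ⇒ 5 dimensionless groups

5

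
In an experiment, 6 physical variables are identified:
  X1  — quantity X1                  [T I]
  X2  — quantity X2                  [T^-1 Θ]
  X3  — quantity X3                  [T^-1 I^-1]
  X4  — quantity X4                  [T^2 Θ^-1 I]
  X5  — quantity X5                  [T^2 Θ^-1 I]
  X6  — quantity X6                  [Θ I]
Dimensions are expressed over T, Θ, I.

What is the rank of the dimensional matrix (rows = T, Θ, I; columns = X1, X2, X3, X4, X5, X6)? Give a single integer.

Exponent matrix [T,Θ,I] × [X1,X2,X3,X4,X5,X6]:
  T: [ 1 -1 -1  2  2  0]
  Θ: [ 0  1  0 -1 -1  1]
  I: [ 1  0 -1  1  1  1]
Echelon form has 2 nonzero rows (pivots: X1,X2)

2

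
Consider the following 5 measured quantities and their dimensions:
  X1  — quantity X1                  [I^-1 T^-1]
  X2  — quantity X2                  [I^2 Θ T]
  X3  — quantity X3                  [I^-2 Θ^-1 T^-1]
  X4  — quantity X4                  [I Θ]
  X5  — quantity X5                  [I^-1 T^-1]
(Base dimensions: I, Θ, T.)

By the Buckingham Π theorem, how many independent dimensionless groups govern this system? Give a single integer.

Write exponents as rows I,Θ,T / cols X1,X2,X3,X4,X5:
  I: [-1  2 -2  1 -1]
  Θ: [ 0  1 -1  1  0]
  T: [-1  1 -1  0 -1]
Row reduction gives pivot columns X1,X2; rank = 2
5 vars − rank 2 = 3 Π groups

3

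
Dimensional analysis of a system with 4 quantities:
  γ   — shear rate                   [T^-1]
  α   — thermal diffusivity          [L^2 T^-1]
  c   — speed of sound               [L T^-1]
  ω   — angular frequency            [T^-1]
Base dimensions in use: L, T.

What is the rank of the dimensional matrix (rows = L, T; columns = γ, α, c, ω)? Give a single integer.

2

Exponent matrix [L,T] × [γ,α,c,ω]:
  L: [ 0  2  1  0]
  T: [-1 -1 -1 -1]
RREF → pivots at {γ,α} ⇒ r = 2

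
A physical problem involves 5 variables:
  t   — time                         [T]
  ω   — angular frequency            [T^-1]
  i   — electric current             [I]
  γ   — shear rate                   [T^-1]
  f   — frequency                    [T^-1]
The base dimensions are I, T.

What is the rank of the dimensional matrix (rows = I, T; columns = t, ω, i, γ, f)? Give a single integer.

Write exponents as rows I,T / cols t,ω,i,γ,f:
  I: [ 0  0  1  0  0]
  T: [ 1 -1  0 -1 -1]
Echelon form has 2 nonzero rows (pivots: t,i)

2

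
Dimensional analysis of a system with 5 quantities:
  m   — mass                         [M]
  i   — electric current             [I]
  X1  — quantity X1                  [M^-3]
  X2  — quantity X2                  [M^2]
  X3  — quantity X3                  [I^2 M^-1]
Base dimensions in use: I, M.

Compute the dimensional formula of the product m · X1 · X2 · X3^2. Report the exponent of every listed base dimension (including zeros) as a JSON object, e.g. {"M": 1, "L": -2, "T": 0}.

{"I": 4, "M": -2}

Write exponents as rows I,M / cols m,i,X1,X2,X3:
  I: [ 0  1  0  0  2]
  M: [ 1  0 -3  2 -1]
  [I]: (1)·0+(1)·0+(1)·0+(2)·2 = 4
  [M]: (1)·1+(1)·-3+(1)·2+(2)·-1 = -2
⇒ I^4 M^-2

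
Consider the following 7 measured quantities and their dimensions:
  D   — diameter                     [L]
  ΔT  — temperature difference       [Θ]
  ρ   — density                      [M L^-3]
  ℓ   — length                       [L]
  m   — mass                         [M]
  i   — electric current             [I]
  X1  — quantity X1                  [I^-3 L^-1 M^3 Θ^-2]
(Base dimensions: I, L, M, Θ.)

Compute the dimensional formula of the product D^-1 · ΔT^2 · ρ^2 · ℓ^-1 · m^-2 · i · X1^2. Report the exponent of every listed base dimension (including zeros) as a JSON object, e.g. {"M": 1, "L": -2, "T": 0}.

{"I": -5, "L": -10, "M": 6, "Θ": -2}

Exponent matrix [I,L,M,Θ] × [D,ΔT,ρ,ℓ,m,i,X1]:
  I: [ 0  0  0  0  0  1 -3]
  L: [ 1  0 -3  1  0  0 -1]
  M: [ 0  0  1  0  1  0  3]
  Θ: [ 0  1  0  0  0  0 -2]
  [I]: (-1)·0+(2)·0+(2)·0+(-1)·0+(-2)·0+(1)·1+(2)·-3 = -5
  [L]: (-1)·1+(2)·0+(2)·-3+(-1)·1+(-2)·0+(1)·0+(2)·-1 = -10
  [M]: (-1)·0+(2)·0+(2)·1+(-1)·0+(-2)·1+(1)·0+(2)·3 = 6
  [Θ]: (-1)·0+(2)·1+(2)·0+(-1)·0+(-2)·0+(1)·0+(2)·-2 = -2
⇒ I^-5 L^-10 M^6 Θ^-2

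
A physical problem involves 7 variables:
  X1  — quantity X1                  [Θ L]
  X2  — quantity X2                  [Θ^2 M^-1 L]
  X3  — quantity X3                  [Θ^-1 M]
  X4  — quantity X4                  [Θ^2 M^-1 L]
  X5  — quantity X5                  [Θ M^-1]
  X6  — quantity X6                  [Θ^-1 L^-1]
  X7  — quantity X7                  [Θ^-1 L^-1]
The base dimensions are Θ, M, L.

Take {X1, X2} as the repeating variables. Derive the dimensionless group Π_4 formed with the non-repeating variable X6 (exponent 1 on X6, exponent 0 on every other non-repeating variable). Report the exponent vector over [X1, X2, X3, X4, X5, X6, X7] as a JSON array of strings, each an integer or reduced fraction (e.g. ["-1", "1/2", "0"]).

Exponent matrix [Θ,M,L] × [X1,X2,X3,X4,X5,X6,X7]:
  Θ: [ 1  2 -1  2  1 -1 -1]
  M: [ 0 -1  1 -1 -1  0  0]
  L: [ 1  1  0  1  0 -1 -1]
Echelon form has 2 nonzero rows (pivots: X1,X2)
Repeat: X1,X2; free: X3,X4,X5,X6,X7
RREF:
  r0: [   1    0    1    0   -1   -1   -1]
  r1: [   0    1   -1    1    1    0    0]
  r2: [   0    0    0    0    0    0    0]
Fix exponent of X6 at 1, X3 at 0, X4 at 0, X5 at 0, X7 at 0; solve each RREF row for its pivot's exponent:
  r0: exp(X1) + (-1)·1 = 0 ⇒ exp(X1) = 1
  r1: exp(X2) + (0)·1 = 0 ⇒ exp(X2) = 0
Π_4 = X1 · X6

["1", "0", "0", "0", "0", "1", "0"]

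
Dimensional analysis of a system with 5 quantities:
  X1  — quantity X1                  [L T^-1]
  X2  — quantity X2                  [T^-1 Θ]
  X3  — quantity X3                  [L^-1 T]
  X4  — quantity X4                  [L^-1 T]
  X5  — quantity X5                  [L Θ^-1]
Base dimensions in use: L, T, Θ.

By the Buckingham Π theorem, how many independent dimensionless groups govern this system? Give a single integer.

3

Exponent matrix [L,T,Θ] × [X1,X2,X3,X4,X5]:
  L: [ 1  0 -1 -1  1]
  T: [-1 -1  1  1  0]
  Θ: [ 0  1  0  0 -1]
RREF → pivots at {X1,X2} ⇒ r = 2
Π count = n − r = 5 − 2 = 3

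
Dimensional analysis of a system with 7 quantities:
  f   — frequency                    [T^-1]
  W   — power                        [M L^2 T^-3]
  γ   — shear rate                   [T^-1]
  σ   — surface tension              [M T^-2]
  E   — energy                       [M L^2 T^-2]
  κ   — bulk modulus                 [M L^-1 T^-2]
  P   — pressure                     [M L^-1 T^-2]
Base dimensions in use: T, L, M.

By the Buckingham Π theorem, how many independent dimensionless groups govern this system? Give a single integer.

4

Write exponents as rows T,L,M / cols f,W,γ,σ,E,κ,P:
  T: [-1 -3 -1 -2 -2 -2 -2]
  L: [ 0  2  0  0  2 -1 -1]
  M: [ 0  1  0  1  1  1  1]
Row reduction gives pivot columns f,W,σ; rank = 3
Π count = n − r = 7 − 3 = 4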